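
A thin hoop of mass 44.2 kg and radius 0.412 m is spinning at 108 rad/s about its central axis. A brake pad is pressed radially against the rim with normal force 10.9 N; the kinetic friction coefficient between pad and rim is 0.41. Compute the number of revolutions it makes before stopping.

I = MR² = (44.2)(0.412)² = 7.503 kg·m².
Friction force f = μN = (0.41)(10.9) = 4.469 N at the rim; torque magnitude τ = fR = 1.841 N·m, opposing ω.
|α| = τ/I = 1.841/7.503 = 0.2454 rad/s² (deceleration).
ω² = ω₀² − 2|α|θ with ω = 0 ⇒ θ = ω₀²/(2|α|) = 23760 rad = 3782 rev.

≈ 3780 revolutions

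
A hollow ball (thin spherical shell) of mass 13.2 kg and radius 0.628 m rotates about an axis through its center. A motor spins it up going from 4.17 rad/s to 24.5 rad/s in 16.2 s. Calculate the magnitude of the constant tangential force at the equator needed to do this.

F ≈ 6.94 N

I = (2/3)MR² = (2/3)(13.2)(0.628)² = 3.471 kg·m².
α = Δω/Δt = (24.5 − 4.17)/16.2 = 1.255 rad/s².
The required torque is τ = Iα = (3.471)(1.255) = 4.355 N·m.
A tangential force at the equator gives τ = FR, so F = τ/R = 4.355/0.628 = 6.935 N.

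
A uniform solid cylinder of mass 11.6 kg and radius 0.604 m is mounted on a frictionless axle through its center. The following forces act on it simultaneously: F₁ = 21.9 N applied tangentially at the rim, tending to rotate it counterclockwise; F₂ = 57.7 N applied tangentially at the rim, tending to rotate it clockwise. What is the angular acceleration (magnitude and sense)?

I = ½MR² = (1/2)(11.6)(0.604)² = 2.116 kg·m².
Taking counterclockwise as positive: τ₁ = +(21.9)(0.604) = +13.23 N·m; τ₂ = −(57.7)(0.604) = −34.85 N·m.
Net torque τ = -21.62 N·m.
α = τ/I = -21.62/2.116 = -10.22 rad/s².

α ≈ 10.2 rad/s², clockwise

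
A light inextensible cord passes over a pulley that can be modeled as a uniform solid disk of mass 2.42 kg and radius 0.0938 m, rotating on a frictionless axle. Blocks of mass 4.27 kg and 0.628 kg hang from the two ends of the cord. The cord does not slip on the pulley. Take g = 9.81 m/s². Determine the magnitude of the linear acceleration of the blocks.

a ≈ 5.85 m/s²

I = ½MR² = (1/2)(2.42)(0.0938)² = 0.01065 kg·m².
Heavier block: m₁g − T₁ = m₁a. Lighter block: T₂ − m₂g = m₂a.
Pulley: (T₁ − T₂)R = Iα = I(a/R), so T₁ − T₂ = (I/R²)a = (1/2)M_p a = 1.210·a.
Adding the three: (m₁ − m₂)g = (m₁ + m₂ + 1.210)a, so a = (4.27 − 0.628)(9.81)/(4.27 + 0.628 + 1.210) = 5.849 m/s².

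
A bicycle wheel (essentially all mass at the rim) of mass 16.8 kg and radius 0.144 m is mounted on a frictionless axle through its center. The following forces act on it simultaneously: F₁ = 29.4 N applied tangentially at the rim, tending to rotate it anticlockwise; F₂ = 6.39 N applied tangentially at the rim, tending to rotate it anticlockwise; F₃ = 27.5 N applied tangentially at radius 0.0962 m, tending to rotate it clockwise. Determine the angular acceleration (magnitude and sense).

I = MR² = (16.8)(0.144)² = 0.3484 kg·m².
Taking anticlockwise as positive: τ₁ = +(29.4)(0.144) = +4.234 N·m; τ₂ = +(6.39)(0.144) = +0.9202 N·m; τ₃ = −(27.5)(0.0962) = −2.645 N·m.
Net torque τ = 2.508 N·m.
α = τ/I = 2.508/0.3484 = 7.200 rad/s².

α ≈ 7.20 rad/s², anticlockwise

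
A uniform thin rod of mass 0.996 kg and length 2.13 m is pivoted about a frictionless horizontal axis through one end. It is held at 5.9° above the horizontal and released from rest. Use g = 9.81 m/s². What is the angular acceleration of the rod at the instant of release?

About the pivot, I = (1/3)ML² = (1/3)(0.996)(2.13)² = 1.506 kg·m².
The weight acts at the center, a distance L/2 = 1.065 m from the pivot; τ = Mg(L/2) cos 5.9° = 10.35 N·m.
α = τ/I = 10.35/1.506 = 6.872 rad/s².

α ≈ 6.87 rad/s²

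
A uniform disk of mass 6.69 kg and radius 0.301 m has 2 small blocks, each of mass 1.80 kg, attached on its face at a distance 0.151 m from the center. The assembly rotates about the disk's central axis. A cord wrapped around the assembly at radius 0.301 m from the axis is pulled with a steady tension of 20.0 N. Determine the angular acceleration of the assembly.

I_disk = ½MR² = ½(6.69)(0.301)² = 0.3031 kg·m².
I_blocks = 2·m·r² = 2(1.80)(0.151)² = 0.08208 kg·m².
Total I = 0.3851 kg·m².
τ = F r = (20.0)(0.301) = 6.020 N·m.
α = τ/I = 6.020/0.3851 = 15.63 rad/s².

α ≈ 15.6 rad/s²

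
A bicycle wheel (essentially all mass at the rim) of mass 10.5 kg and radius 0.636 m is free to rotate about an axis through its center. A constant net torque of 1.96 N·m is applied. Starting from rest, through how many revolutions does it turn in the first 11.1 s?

≈ 4.52 revolutions

I = MR² = (10.5)(0.636)² = 4.247 kg·m².
α = τ/I = 1.96/4.247 = 0.4615 rad/s².
θ = ½αt² = ½(0.4615)(11.1)² = 28.43 rad.
Revolutions = θ/(2π) = 4.525.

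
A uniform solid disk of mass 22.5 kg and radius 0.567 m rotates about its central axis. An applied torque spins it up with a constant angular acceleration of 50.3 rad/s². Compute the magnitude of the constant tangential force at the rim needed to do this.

I = ½MR² = (1/2)(22.5)(0.567)² = 3.617 kg·m².
The required torque is τ = Iα = (3.617)(50.30) = 181.9 N·m.
A tangential force at the rim gives τ = FR, so F = τ/R = 181.9/0.567 = 320.9 N.

F ≈ 321 N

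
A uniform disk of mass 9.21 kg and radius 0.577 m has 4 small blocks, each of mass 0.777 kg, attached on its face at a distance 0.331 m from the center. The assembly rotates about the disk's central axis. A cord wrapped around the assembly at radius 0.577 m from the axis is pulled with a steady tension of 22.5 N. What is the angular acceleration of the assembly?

α ≈ 6.93 rad/s²

I_disk = ½MR² = ½(9.21)(0.577)² = 1.533 kg·m².
I_blocks = 4·m·r² = 4(0.777)(0.331)² = 0.3405 kg·m².
Total I = 1.874 kg·m².
τ = F r = (22.5)(0.577) = 12.98 N·m.
α = τ/I = 12.98/1.874 = 6.929 rad/s².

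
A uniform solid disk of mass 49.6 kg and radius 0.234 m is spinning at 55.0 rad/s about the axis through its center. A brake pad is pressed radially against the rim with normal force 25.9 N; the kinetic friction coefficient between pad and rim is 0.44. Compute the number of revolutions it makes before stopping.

≈ 123 revolutions

I = ½MR² = (1/2)(49.6)(0.234)² = 1.358 kg·m².
Friction force f = μN = (0.44)(25.9) = 11.40 N at the rim; torque magnitude τ = fR = 2.667 N·m, opposing ω.
|α| = τ/I = 2.667/1.358 = 1.964 rad/s² (deceleration).
ω² = ω₀² − 2|α|θ with ω = 0 ⇒ θ = ω₀²/(2|α|) = 770.2 rad = 122.6 rev.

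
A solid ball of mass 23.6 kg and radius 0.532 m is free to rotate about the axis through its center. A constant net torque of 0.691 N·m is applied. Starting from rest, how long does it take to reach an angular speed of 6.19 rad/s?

I = (2/5)MR² = (2/5)(23.6)(0.532)² = 2.672 kg·m².
α = τ/I = 0.691/2.672 = 0.2586 rad/s².
ω = αt ⇒ t = ω/α = 6.19/0.2586 = 23.93 s.

t ≈ 23.9 s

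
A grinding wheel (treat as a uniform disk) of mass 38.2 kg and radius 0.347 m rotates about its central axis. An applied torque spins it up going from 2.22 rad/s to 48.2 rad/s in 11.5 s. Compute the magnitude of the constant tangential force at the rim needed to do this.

I = ½MR² = (1/2)(38.2)(0.347)² = 2.300 kg·m².
α = Δω/Δt = (48.2 − 2.22)/11.5 = 3.998 rad/s².
The required torque is τ = Iα = (2.300)(3.998) = 9.195 N·m.
A tangential force at the rim gives τ = FR, so F = τ/R = 9.195/0.347 = 26.50 N.

F ≈ 26.5 N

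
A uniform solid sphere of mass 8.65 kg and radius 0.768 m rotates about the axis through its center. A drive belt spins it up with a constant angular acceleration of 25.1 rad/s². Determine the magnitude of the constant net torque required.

τ ≈ 51.2 N·m

I = (2/5)MR² = (2/5)(8.65)(0.768)² = 2.041 kg·m².
τ = Iα = (2.041)(25.10) = 51.22 N·m.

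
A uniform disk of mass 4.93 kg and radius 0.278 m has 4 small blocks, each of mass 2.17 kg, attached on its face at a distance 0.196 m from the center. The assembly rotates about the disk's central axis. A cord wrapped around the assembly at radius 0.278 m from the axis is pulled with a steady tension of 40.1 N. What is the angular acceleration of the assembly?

α ≈ 21.3 rad/s²

I_disk = ½MR² = ½(4.93)(0.278)² = 0.1905 kg·m².
I_blocks = 4·m·r² = 4(2.17)(0.196)² = 0.3335 kg·m².
Total I = 0.5240 kg·m².
τ = F r = (40.1)(0.278) = 11.15 N·m.
α = τ/I = 11.15/0.5240 = 21.28 rad/s².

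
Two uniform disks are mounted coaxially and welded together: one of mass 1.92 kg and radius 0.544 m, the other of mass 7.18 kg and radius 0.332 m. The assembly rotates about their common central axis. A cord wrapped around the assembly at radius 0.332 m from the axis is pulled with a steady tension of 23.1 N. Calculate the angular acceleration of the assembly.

α ≈ 11.3 rad/s²

I = ½M₁R₁² + ½M₂R₂² = ½(1.92)(0.544)² + ½(7.18)(0.332)² = 0.6798 kg·m².
τ = F r = (23.1)(0.332) = 7.669 N·m.
α = τ/I = 7.669/0.6798 = 11.28 rad/s².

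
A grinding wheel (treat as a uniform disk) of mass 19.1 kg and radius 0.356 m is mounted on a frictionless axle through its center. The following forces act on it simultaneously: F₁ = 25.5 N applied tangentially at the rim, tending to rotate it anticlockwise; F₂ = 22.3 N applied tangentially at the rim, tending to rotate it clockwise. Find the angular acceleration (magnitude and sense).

α ≈ 0.941 rad/s², anticlockwise

I = ½MR² = (1/2)(19.1)(0.356)² = 1.210 kg·m².
Taking anticlockwise as positive: τ₁ = +(25.5)(0.356) = +9.078 N·m; τ₂ = −(22.3)(0.356) = −7.939 N·m.
Net torque τ = 1.139 N·m.
α = τ/I = 1.139/1.210 = 0.9412 rad/s².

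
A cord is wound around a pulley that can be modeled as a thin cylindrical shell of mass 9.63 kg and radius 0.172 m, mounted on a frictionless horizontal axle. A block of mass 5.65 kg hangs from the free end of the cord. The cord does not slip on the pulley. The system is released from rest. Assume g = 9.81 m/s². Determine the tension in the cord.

I = MR² = (9.63)(0.172)² = 0.2849 kg·m².
Block: mg − T = ma. Pulley: TR = Iα. No-slip: a = αR, so T = (I/R²)a = 9.630·a.
Then mg = (m + 9.630)a, so a = (5.65)(9.81)/(5.65 + 9.630) = 3.627 m/s².
T = 9.630·a = 34.93 N.

T ≈ 34.9 N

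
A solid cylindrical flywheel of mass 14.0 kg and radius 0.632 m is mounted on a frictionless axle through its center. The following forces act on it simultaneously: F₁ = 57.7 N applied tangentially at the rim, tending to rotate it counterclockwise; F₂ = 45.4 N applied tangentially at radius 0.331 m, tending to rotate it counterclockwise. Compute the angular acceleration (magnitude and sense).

α ≈ 18.4 rad/s², counterclockwise

I = ½MR² = (1/2)(14.0)(0.632)² = 2.796 kg·m².
Taking counterclockwise as positive: τ₁ = +(57.7)(0.632) = +36.47 N·m; τ₂ = +(45.4)(0.331) = +15.03 N·m.
Net torque τ = 51.49 N·m.
α = τ/I = 51.49/2.796 = 18.42 rad/s².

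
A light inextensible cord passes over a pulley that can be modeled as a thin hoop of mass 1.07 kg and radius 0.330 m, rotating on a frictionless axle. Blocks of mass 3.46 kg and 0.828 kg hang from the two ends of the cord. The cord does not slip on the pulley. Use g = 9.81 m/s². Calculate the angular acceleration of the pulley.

α ≈ 14.6 rad/s²

I = MR² = (1.07)(0.330)² = 0.1165 kg·m².
Heavier block: m₁g − T₁ = m₁a. Lighter block: T₂ − m₂g = m₂a.
Pulley: (T₁ − T₂)R = Iα = I(a/R), so T₁ − T₂ = (I/R²)a = 1·M_p a = 1.070·a.
Adding the three: (m₁ − m₂)g = (m₁ + m₂ + 1.070)a, so a = (3.46 − 0.828)(9.81)/(3.46 + 0.828 + 1.070) = 4.819 m/s².
α = a/R = 4.819/0.330 = 14.60 rad/s².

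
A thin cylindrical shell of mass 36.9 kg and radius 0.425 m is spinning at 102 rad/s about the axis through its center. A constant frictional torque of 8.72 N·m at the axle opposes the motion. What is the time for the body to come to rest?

I = MR² = (36.9)(0.425)² = 6.665 kg·m².
The net torque has magnitude 8.72 N·m, opposing ω.
|α| = τ/I = 8.720/6.665 = 1.308 rad/s² (deceleration).
0 = ω₀ − |α|t ⇒ t = ω₀/|α| = 102/1.308 = 77.96 s.

t ≈ 78.0 s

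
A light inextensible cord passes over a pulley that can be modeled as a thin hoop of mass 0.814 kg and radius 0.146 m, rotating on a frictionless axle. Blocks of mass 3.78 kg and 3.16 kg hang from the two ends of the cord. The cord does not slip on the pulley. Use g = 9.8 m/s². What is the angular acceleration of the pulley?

α ≈ 5.37 rad/s²

I = MR² = (0.814)(0.146)² = 0.01735 kg·m².
Heavier block: m₁g − T₁ = m₁a. Lighter block: T₂ − m₂g = m₂a.
Pulley: (T₁ − T₂)R = Iα = I(a/R), so T₁ − T₂ = (I/R²)a = 1·M_p a = 0.8140·a.
Adding the three: (m₁ − m₂)g = (m₁ + m₂ + 0.8140)a, so a = (3.78 − 3.16)(9.8)/(3.78 + 3.16 + 0.8140) = 0.7836 m/s².
α = a/R = 0.7836/0.146 = 5.367 rad/s².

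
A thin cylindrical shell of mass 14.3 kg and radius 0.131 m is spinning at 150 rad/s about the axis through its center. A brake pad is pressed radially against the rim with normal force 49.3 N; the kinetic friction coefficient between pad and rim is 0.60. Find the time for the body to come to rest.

t ≈ 9.50 s

I = MR² = (14.3)(0.131)² = 0.2454 kg·m².
Friction force f = μN = (0.60)(49.3) = 29.58 N at the rim; torque magnitude τ = fR = 3.875 N·m, opposing ω.
|α| = τ/I = 3.875/0.2454 = 15.79 rad/s² (deceleration).
0 = ω₀ − |α|t ⇒ t = ω₀/|α| = 150/15.79 = 9.499 s.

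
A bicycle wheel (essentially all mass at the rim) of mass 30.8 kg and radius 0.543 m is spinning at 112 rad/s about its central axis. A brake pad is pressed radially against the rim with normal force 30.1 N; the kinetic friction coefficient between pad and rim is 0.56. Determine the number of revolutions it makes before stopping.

I = MR² = (30.8)(0.543)² = 9.081 kg·m².
Friction force f = μN = (0.56)(30.1) = 16.86 N at the rim; torque magnitude τ = fR = 9.153 N·m, opposing ω.
|α| = τ/I = 9.153/9.081 = 1.008 rad/s² (deceleration).
ω² = ω₀² − 2|α|θ with ω = 0 ⇒ θ = ω₀²/(2|α|) = 6223 rad = 990.4 rev.

≈ 990 revolutions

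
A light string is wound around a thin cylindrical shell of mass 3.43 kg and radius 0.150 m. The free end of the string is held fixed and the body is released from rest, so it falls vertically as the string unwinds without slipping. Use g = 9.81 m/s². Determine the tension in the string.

Translation: Mg − T = Ma. Rotation about the center: TR = Iα with I = MR².
With a = αR: T = (I/R²)a = M a, so Mg = (1 + 1.000)Ma.
a = g/(1 + 1.000) = 9.81/2.000 = 4.905 m/s².
T = 1.000·M·a = (1.000)(3.43)(4.905) = 16.82 N.

T ≈ 16.8 N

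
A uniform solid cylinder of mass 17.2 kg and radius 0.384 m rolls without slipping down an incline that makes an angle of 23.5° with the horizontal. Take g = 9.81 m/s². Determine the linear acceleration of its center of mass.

a ≈ 2.61 m/s²

Translation along the incline: Mg sinθ − f = Ma.
Rotation about the center: fR = Iα with I = ½MR². No-slip gives a = αR, so f = (I/R²)a = (1/2)M a.
Substituting: Mg sinθ = (1 + 0.5000)Ma, so a = g sinθ/(1 + 0.5000) = (9.81) sin 23.5° / 1.500 = 2.608 m/s².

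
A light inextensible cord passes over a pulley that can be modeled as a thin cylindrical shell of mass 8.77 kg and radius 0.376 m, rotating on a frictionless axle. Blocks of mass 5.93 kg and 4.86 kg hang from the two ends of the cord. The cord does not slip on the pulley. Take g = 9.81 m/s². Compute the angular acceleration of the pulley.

I = MR² = (8.77)(0.376)² = 1.240 kg·m².
Heavier block: m₁g − T₁ = m₁a. Lighter block: T₂ − m₂g = m₂a.
Pulley: (T₁ − T₂)R = Iα = I(a/R), so T₁ − T₂ = (I/R²)a = 1·M_p a = 8.770·a.
Adding the three: (m₁ − m₂)g = (m₁ + m₂ + 8.770)a, so a = (5.93 − 4.86)(9.81)/(5.93 + 4.86 + 8.770) = 0.5366 m/s².
α = a/R = 0.5366/0.376 = 1.427 rad/s².

α ≈ 1.43 rad/s²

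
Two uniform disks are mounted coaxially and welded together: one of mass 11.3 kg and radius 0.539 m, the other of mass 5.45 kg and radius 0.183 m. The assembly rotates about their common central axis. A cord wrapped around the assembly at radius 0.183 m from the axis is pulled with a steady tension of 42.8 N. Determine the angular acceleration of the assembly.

I = ½M₁R₁² + ½M₂R₂² = ½(11.3)(0.539)² + ½(5.45)(0.183)² = 1.733 kg·m².
τ = F r = (42.8)(0.183) = 7.832 N·m.
α = τ/I = 7.832/1.733 = 4.520 rad/s².

α ≈ 4.52 rad/s²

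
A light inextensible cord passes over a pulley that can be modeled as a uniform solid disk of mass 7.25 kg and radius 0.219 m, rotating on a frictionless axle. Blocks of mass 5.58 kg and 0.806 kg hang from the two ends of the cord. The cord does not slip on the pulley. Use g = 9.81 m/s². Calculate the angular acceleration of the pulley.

I = ½MR² = (1/2)(7.25)(0.219)² = 0.1739 kg·m².
Heavier block: m₁g − T₁ = m₁a. Lighter block: T₂ − m₂g = m₂a.
Pulley: (T₁ − T₂)R = Iα = I(a/R), so T₁ − T₂ = (I/R²)a = (1/2)M_p a = 3.625·a.
Adding the three: (m₁ − m₂)g = (m₁ + m₂ + 3.625)a, so a = (5.58 − 0.806)(9.81)/(5.58 + 0.806 + 3.625) = 4.678 m/s².
α = a/R = 4.678/0.219 = 21.36 rad/s².

α ≈ 21.4 rad/s²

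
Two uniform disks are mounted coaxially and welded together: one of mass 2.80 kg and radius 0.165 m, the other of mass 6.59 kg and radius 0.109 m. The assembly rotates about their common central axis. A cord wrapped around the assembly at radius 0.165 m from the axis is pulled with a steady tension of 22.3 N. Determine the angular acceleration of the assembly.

I = ½M₁R₁² + ½M₂R₂² = ½(2.80)(0.165)² + ½(6.59)(0.109)² = 0.07726 kg·m².
τ = F r = (22.3)(0.165) = 3.680 N·m.
α = τ/I = 3.680/0.07726 = 47.62 rad/s².

α ≈ 47.6 rad/s²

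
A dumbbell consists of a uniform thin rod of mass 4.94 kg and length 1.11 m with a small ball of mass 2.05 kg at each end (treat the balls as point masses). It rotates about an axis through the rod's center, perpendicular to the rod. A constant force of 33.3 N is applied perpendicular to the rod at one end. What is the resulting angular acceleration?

α ≈ 10.4 rad/s²

I_rod = (1/12)ML² = (1/12)(4.94)(1.11)² = 0.5072 kg·m².
I_balls = 2·m·(L/2)² = 2(2.05)(0.5550)² = 1.263 kg·m².
Total I = 1.770 kg·m².
τ = F·(L/2) = (33.3)(0.555) = 18.48 N·m.
α = τ/I = 18.48/1.770 = 10.44 rad/s².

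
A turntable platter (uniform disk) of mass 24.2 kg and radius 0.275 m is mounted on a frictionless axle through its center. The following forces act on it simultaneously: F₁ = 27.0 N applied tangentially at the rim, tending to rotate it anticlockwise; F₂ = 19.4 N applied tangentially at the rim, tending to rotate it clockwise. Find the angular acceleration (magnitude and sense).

I = ½MR² = (1/2)(24.2)(0.275)² = 0.9151 kg·m².
Taking anticlockwise as positive: τ₁ = +(27.0)(0.275) = +7.425 N·m; τ₂ = −(19.4)(0.275) = −5.335 N·m.
Net torque τ = 2.090 N·m.
α = τ/I = 2.090/0.9151 = 2.284 rad/s².

α ≈ 2.28 rad/s², anticlockwise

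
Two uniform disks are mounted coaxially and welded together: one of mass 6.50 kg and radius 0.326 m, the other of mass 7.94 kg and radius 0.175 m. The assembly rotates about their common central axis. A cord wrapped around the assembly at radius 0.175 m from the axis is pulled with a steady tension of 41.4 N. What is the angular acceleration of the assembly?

I = ½M₁R₁² + ½M₂R₂² = ½(6.50)(0.326)² + ½(7.94)(0.175)² = 0.4670 kg·m².
τ = F r = (41.4)(0.175) = 7.245 N·m.
α = τ/I = 7.245/0.4670 = 15.51 rad/s².

α ≈ 15.5 rad/s²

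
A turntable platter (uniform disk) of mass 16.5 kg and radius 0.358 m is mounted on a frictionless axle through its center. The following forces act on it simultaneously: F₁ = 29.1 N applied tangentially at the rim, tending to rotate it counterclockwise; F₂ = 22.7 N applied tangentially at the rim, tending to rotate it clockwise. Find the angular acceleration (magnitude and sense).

α ≈ 2.17 rad/s², counterclockwise

I = ½MR² = (1/2)(16.5)(0.358)² = 1.057 kg·m².
Taking counterclockwise as positive: τ₁ = +(29.1)(0.358) = +10.42 N·m; τ₂ = −(22.7)(0.358) = −8.127 N·m.
Net torque τ = 2.291 N·m.
α = τ/I = 2.291/1.057 = 2.167 rad/s².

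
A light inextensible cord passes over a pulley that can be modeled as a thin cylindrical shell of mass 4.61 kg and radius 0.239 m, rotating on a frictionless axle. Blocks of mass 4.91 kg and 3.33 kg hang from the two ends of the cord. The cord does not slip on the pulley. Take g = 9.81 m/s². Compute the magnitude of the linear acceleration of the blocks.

a ≈ 1.21 m/s²

I = MR² = (4.61)(0.239)² = 0.2633 kg·m².
Heavier block: m₁g − T₁ = m₁a. Lighter block: T₂ − m₂g = m₂a.
Pulley: (T₁ − T₂)R = Iα = I(a/R), so T₁ − T₂ = (I/R²)a = 1·M_p a = 4.610·a.
Adding the three: (m₁ − m₂)g = (m₁ + m₂ + 4.610)a, so a = (4.91 − 3.33)(9.81)/(4.91 + 3.33 + 4.610) = 1.206 m/s².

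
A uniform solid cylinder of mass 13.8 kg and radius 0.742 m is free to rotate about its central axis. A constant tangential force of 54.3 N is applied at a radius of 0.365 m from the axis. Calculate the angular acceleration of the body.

I = ½MR² = (1/2)(13.8)(0.742)² = 3.799 kg·m².
τ = F·r = (54.3)(0.365) = 19.82 N·m.
Newton's second law for rotation, τ = Iα, gives α = τ/I = 19.82/3.799 = 5.217 rad/s².

α ≈ 5.22 rad/s²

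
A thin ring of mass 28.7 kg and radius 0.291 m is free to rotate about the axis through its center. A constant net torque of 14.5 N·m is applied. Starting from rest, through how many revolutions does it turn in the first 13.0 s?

I = MR² = (28.7)(0.291)² = 2.430 kg·m².
α = τ/I = 14.5/2.430 = 5.966 rad/s².
θ = ½αt² = ½(5.966)(13.0)² = 504.1 rad.
Revolutions = θ/(2π) = 80.24.

≈ 80.2 revolutions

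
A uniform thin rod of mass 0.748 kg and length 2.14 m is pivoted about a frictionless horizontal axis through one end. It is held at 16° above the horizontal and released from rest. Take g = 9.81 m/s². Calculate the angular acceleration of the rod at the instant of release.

About the pivot, I = (1/3)ML² = (1/3)(0.748)(2.14)² = 1.142 kg·m².
The weight acts at the center, a distance L/2 = 1.070 m from the pivot; τ = Mg(L/2) cos 16° = 7.547 N·m.
α = τ/I = 7.547/1.142 = 6.610 rad/s².

α ≈ 6.61 rad/s²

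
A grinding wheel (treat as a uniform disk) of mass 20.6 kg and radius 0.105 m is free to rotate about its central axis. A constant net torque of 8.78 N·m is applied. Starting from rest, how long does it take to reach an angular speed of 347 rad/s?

I = ½MR² = (1/2)(20.6)(0.105)² = 0.1136 kg·m².
α = τ/I = 8.78/0.1136 = 77.32 rad/s².
ω = αt ⇒ t = ω/α = 347/77.32 = 4.488 s.

t ≈ 4.49 s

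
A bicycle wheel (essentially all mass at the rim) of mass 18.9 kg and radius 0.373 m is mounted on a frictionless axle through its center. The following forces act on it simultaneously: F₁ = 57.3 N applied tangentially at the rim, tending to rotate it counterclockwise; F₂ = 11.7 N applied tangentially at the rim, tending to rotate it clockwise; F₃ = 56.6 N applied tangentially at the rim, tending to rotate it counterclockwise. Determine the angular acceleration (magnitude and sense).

α ≈ 14.5 rad/s², counterclockwise

I = MR² = (18.9)(0.373)² = 2.630 kg·m².
Taking counterclockwise as positive: τ₁ = +(57.3)(0.373) = +21.37 N·m; τ₂ = −(11.7)(0.373) = −4.364 N·m; τ₃ = +(56.6)(0.373) = +21.11 N·m.
Net torque τ = 38.12 N·m.
α = τ/I = 38.12/2.630 = 14.50 rad/s².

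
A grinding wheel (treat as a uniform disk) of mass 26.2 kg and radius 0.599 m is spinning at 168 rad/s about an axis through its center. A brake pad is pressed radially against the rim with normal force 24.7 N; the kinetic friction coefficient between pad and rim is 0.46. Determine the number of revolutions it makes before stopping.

I = ½MR² = (1/2)(26.2)(0.599)² = 4.700 kg·m².
Friction force f = μN = (0.46)(24.7) = 11.36 N at the rim; torque magnitude τ = fR = 6.806 N·m, opposing ω.
|α| = τ/I = 6.806/4.700 = 1.448 rad/s² (deceleration).
ω² = ω₀² − 2|α|θ with ω = 0 ⇒ θ = ω₀²/(2|α|) = 9746 rad = 1551 rev.

≈ 1550 revolutions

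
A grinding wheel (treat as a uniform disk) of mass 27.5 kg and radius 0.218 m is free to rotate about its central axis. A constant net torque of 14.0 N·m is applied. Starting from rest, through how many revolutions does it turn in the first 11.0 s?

≈ 206 revolutions

I = ½MR² = (1/2)(27.5)(0.218)² = 0.6535 kg·m².
α = τ/I = 14.0/0.6535 = 21.42 rad/s².
θ = ½αt² = ½(21.42)(11.0)² = 1296 rad.
Revolutions = θ/(2π) = 206.3.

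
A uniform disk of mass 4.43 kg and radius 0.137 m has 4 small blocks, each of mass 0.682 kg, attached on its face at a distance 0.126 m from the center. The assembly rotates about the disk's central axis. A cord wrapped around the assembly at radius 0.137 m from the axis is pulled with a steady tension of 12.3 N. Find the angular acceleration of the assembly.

I_disk = ½MR² = ½(4.43)(0.137)² = 0.04157 kg·m².
I_blocks = 4·m·r² = 4(0.682)(0.126)² = 0.04331 kg·m².
Total I = 0.08488 kg·m².
τ = F r = (12.3)(0.137) = 1.685 N·m.
α = τ/I = 1.685/0.08488 = 19.85 rad/s².

α ≈ 19.9 rad/s²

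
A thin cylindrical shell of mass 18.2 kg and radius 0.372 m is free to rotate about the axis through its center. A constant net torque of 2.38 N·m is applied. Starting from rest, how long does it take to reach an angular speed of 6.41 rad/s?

t ≈ 6.78 s

I = MR² = (18.2)(0.372)² = 2.519 kg·m².
α = τ/I = 2.38/2.519 = 0.9450 rad/s².
ω = αt ⇒ t = ω/α = 6.41/0.9450 = 6.783 s.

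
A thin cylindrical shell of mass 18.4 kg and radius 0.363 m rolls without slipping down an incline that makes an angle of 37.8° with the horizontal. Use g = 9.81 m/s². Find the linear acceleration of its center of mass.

Translation along the incline: Mg sinθ − f = Ma.
Rotation about the center: fR = Iα with I = MR². No-slip gives a = αR, so f = (I/R²)a = M a.
Substituting: Mg sinθ = (1 + 1.000)Ma, so a = g sinθ/(1 + 1.000) = (9.81) sin 37.8° / 2.000 = 3.006 m/s².

a ≈ 3.01 m/s²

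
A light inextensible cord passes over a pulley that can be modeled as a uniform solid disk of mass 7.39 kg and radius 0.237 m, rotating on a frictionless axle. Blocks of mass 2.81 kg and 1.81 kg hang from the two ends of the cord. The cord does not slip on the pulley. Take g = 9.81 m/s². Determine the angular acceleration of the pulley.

I = ½MR² = (1/2)(7.39)(0.237)² = 0.2075 kg·m².
Heavier block: m₁g − T₁ = m₁a. Lighter block: T₂ − m₂g = m₂a.
Pulley: (T₁ − T₂)R = Iα = I(a/R), so T₁ − T₂ = (I/R²)a = (1/2)M_p a = 3.695·a.
Adding the three: (m₁ − m₂)g = (m₁ + m₂ + 3.695)a, so a = (2.81 − 1.81)(9.81)/(2.81 + 1.81 + 3.695) = 1.180 m/s².
α = a/R = 1.180/0.237 = 4.978 rad/s².

α ≈ 4.98 rad/s²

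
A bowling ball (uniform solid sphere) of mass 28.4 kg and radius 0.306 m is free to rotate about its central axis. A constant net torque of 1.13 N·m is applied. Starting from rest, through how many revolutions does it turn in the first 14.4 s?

≈ 17.5 revolutions

I = (2/5)MR² = (2/5)(28.4)(0.306)² = 1.064 kg·m².
α = τ/I = 1.13/1.064 = 1.062 rad/s².
θ = ½αt² = ½(1.062)(14.4)² = 110.1 rad.
Revolutions = θ/(2π) = 17.53.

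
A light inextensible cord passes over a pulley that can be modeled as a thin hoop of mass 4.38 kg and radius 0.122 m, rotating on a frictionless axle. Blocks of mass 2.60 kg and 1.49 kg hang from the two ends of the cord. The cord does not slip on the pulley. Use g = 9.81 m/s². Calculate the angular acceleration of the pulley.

I = MR² = (4.38)(0.122)² = 0.06519 kg·m².
Heavier block: m₁g − T₁ = m₁a. Lighter block: T₂ − m₂g = m₂a.
Pulley: (T₁ − T₂)R = Iα = I(a/R), so T₁ − T₂ = (I/R²)a = 1·M_p a = 4.380·a.
Adding the three: (m₁ − m₂)g = (m₁ + m₂ + 4.380)a, so a = (2.60 − 1.49)(9.81)/(2.60 + 1.49 + 4.380) = 1.286 m/s².
α = a/R = 1.286/0.122 = 10.54 rad/s².

α ≈ 10.5 rad/s²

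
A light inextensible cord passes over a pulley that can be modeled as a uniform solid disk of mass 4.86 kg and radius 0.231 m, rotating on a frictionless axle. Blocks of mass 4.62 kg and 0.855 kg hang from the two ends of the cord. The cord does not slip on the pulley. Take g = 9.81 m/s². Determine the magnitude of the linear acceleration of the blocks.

a ≈ 4.67 m/s²

I = ½MR² = (1/2)(4.86)(0.231)² = 0.1297 kg·m².
Heavier block: m₁g − T₁ = m₁a. Lighter block: T₂ − m₂g = m₂a.
Pulley: (T₁ − T₂)R = Iα = I(a/R), so T₁ − T₂ = (I/R²)a = (1/2)M_p a = 2.430·a.
Adding the three: (m₁ − m₂)g = (m₁ + m₂ + 2.430)a, so a = (4.62 − 0.855)(9.81)/(4.62 + 0.855 + 2.430) = 4.672 m/s².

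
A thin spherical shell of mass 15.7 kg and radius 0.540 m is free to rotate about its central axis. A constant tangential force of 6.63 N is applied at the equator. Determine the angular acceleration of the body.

α ≈ 1.17 rad/s²

I = (2/3)MR² = (2/3)(15.7)(0.540)² = 3.052 kg·m².
τ = F R = (6.63)(0.540) = 3.580 N·m.
From τ = Iα: α = 3.580/3.052 = 1.173 rad/s².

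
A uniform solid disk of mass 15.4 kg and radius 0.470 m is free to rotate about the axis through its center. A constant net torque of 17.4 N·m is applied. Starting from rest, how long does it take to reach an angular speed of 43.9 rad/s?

t ≈ 4.29 s

I = ½MR² = (1/2)(15.4)(0.470)² = 1.701 kg·m².
α = τ/I = 17.4/1.701 = 10.23 rad/s².
ω = αt ⇒ t = ω/α = 43.9/10.23 = 4.291 s.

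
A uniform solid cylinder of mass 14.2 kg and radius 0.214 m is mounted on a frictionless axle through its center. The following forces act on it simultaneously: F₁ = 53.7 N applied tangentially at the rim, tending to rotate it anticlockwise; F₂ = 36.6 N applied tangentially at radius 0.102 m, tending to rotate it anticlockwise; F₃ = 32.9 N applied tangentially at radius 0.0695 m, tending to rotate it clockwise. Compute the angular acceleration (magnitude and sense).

I = ½MR² = (1/2)(14.2)(0.214)² = 0.3252 kg·m².
Taking anticlockwise as positive: τ₁ = +(53.7)(0.214) = +11.49 N·m; τ₂ = +(36.6)(0.102) = +3.733 N·m; τ₃ = −(32.9)(0.0695) = −2.287 N·m.
Net torque τ = 12.94 N·m.
α = τ/I = 12.94/0.3252 = 39.79 rad/s².

α ≈ 39.8 rad/s², anticlockwise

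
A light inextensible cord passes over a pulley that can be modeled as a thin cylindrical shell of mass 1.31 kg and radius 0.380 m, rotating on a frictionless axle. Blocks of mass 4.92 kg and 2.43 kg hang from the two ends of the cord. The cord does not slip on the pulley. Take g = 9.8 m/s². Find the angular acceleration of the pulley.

I = MR² = (1.31)(0.380)² = 0.1892 kg·m².
Heavier block: m₁g − T₁ = m₁a. Lighter block: T₂ − m₂g = m₂a.
Pulley: (T₁ − T₂)R = Iα = I(a/R), so T₁ − T₂ = (I/R²)a = 1·M_p a = 1.310·a.
Adding the three: (m₁ − m₂)g = (m₁ + m₂ + 1.310)a, so a = (4.92 − 2.43)(9.8)/(4.92 + 2.43 + 1.310) = 2.818 m/s².
α = a/R = 2.818/0.380 = 7.415 rad/s².

α ≈ 7.42 rad/s²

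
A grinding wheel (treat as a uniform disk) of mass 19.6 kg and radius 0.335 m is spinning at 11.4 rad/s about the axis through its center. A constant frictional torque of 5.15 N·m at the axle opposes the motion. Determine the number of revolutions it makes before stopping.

≈ 2.21 revolutions

I = ½MR² = (1/2)(19.6)(0.335)² = 1.100 kg·m².
The net torque has magnitude 5.15 N·m, opposing ω.
|α| = τ/I = 5.150/1.100 = 4.683 rad/s² (deceleration).
ω² = ω₀² − 2|α|θ with ω = 0 ⇒ θ = ω₀²/(2|α|) = 13.88 rad = 2.209 rev.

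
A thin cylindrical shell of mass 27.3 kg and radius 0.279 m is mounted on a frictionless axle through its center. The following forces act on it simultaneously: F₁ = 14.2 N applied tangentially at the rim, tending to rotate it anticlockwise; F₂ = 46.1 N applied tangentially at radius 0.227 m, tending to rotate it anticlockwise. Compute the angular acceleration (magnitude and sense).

α ≈ 6.79 rad/s², anticlockwise

I = MR² = (27.3)(0.279)² = 2.125 kg·m².
Taking anticlockwise as positive: τ₁ = +(14.2)(0.279) = +3.962 N·m; τ₂ = +(46.1)(0.227) = +10.46 N·m.
Net torque τ = 14.43 N·m.
α = τ/I = 14.43/2.125 = 6.789 rad/s².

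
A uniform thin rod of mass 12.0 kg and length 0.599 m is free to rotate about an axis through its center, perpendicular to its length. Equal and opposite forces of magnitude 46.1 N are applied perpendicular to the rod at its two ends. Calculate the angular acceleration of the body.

I = (1/12)ML² = (1/12)(12.0)(0.599)² = 0.3588 kg·m².
The couple gives τ = F·(L/2) + F·(L/2) = F L = (46.1)(0.599) = 27.61 N·m.
From τ = Iα: α = 27.61/0.3588 = 76.96 rad/s².

α ≈ 77.0 rad/s²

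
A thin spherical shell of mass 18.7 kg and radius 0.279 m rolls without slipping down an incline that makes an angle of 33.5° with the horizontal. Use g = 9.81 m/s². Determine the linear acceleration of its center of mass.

Translation along the incline: Mg sinθ − f = Ma.
Rotation about the center: fR = Iα with I = (2/3)MR². No-slip gives a = αR, so f = (I/R²)a = (2/3)M a.
Substituting: Mg sinθ = (1 + 0.6667)Ma, so a = g sinθ/(1 + 0.6667) = (9.81) sin 33.5° / 1.667 = 3.249 m/s².

a ≈ 3.25 m/s²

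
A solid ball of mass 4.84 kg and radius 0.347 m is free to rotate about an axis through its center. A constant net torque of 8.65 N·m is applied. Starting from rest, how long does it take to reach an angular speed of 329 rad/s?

I = (2/5)MR² = (2/5)(4.84)(0.347)² = 0.2331 kg·m².
α = τ/I = 8.65/0.2331 = 37.11 rad/s².
ω = αt ⇒ t = ω/α = 329/37.11 = 8.866 s.

t ≈ 8.87 s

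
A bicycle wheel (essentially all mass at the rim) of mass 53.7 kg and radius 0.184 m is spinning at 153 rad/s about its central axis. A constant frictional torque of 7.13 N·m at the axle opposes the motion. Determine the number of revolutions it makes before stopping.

≈ 475 revolutions

I = MR² = (53.7)(0.184)² = 1.818 kg·m².
The net torque has magnitude 7.13 N·m, opposing ω.
|α| = τ/I = 7.130/1.818 = 3.922 rad/s² (deceleration).
ω² = ω₀² − 2|α|θ with ω = 0 ⇒ θ = ω₀²/(2|α|) = 2985 rad = 475.0 rev.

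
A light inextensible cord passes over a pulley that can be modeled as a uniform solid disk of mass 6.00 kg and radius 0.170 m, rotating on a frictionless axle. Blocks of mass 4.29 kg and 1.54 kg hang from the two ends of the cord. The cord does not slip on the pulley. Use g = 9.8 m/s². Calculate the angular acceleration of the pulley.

I = ½MR² = (1/2)(6.00)(0.170)² = 0.08670 kg·m².
Heavier block: m₁g − T₁ = m₁a. Lighter block: T₂ − m₂g = m₂a.
Pulley: (T₁ − T₂)R = Iα = I(a/R), so T₁ − T₂ = (I/R²)a = (1/2)M_p a = 3.000·a.
Adding the three: (m₁ − m₂)g = (m₁ + m₂ + 3.000)a, so a = (4.29 − 1.54)(9.8)/(4.29 + 1.54 + 3.000) = 3.052 m/s².
α = a/R = 3.052/0.170 = 17.95 rad/s².

α ≈ 18.0 rad/s²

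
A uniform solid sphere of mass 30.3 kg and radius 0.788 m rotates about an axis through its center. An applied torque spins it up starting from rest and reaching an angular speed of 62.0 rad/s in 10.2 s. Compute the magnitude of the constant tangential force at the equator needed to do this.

I = (2/5)MR² = (2/5)(30.3)(0.788)² = 7.526 kg·m².
α = Δω/Δt = (62.0 − 0)/10.2 = 6.078 rad/s².
The required torque is τ = Iα = (7.526)(6.078) = 45.75 N·m.
A tangential force at the equator gives τ = FR, so F = τ/R = 45.75/0.788 = 58.05 N.

F ≈ 58.1 N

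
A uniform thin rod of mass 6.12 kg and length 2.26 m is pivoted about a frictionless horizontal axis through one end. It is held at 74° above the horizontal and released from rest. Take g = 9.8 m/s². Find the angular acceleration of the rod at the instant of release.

About the pivot, I = (1/3)ML² = (1/3)(6.12)(2.26)² = 10.42 kg·m².
The weight acts at the center, a distance L/2 = 1.130 m from the pivot; τ = Mg(L/2) cos 74° = 18.68 N·m.
α = τ/I = 18.68/10.42 = 1.793 rad/s².
(Equivalently α = (3g/(2L)) cos 74° = 1.793 rad/s².)

α ≈ 1.79 rad/s²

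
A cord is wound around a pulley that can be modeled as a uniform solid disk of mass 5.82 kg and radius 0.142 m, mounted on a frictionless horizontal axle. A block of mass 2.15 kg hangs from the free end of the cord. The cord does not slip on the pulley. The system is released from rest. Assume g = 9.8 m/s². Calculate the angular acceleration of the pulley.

α ≈ 29.3 rad/s²

I = ½MR² = (1/2)(5.82)(0.142)² = 0.05868 kg·m².
Block: mg − T = ma. Pulley: TR = Iα. No-slip: a = αR, so T = (I/R²)a = 2.910·a.
Then mg = (m + 2.910)a, so a = (2.15)(9.8)/(2.15 + 2.910) = 4.164 m/s².
α = a/R = 4.164/0.142 = 29.32 rad/s².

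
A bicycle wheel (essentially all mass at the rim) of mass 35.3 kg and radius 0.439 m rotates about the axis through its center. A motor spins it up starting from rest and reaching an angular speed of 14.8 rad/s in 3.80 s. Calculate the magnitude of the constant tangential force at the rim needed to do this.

I = MR² = (35.3)(0.439)² = 6.803 kg·m².
α = Δω/Δt = (14.8 − 0)/3.80 = 3.895 rad/s².
The required torque is τ = Iα = (6.803)(3.895) = 26.50 N·m.
A tangential force at the rim gives τ = FR, so F = τ/R = 26.50/0.439 = 60.36 N.

F ≈ 60.4 N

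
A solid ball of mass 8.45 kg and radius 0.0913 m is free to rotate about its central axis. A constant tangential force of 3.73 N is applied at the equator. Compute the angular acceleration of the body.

α ≈ 12.1 rad/s²

I = (2/5)MR² = (2/5)(8.45)(0.0913)² = 0.02817 kg·m².
τ = F R = (3.73)(0.0913) = 0.3405 N·m.
Newton's second law for rotation, τ = Iα, gives α = τ/I = 0.3405/0.02817 = 12.09 rad/s².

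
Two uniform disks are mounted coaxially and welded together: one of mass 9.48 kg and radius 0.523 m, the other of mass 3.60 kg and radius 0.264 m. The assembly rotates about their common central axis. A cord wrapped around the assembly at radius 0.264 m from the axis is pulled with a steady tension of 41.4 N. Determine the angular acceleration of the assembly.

α ≈ 7.69 rad/s²

I = ½M₁R₁² + ½M₂R₂² = ½(9.48)(0.523)² + ½(3.60)(0.264)² = 1.422 kg·m².
τ = F r = (41.4)(0.264) = 10.93 N·m.
α = τ/I = 10.93/1.422 = 7.686 rad/s².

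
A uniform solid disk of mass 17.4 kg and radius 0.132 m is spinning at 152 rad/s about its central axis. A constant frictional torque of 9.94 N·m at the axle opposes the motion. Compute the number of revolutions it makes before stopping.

≈ 28.0 revolutions

I = ½MR² = (1/2)(17.4)(0.132)² = 0.1516 kg·m².
The net torque has magnitude 9.94 N·m, opposing ω.
|α| = τ/I = 9.940/0.1516 = 65.57 rad/s² (deceleration).
ω² = ω₀² − 2|α|θ with ω = 0 ⇒ θ = ω₀²/(2|α|) = 176.2 rad = 28.04 rev.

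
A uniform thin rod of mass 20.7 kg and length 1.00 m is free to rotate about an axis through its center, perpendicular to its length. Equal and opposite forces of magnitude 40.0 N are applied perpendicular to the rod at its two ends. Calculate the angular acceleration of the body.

α ≈ 23.2 rad/s²

I = (1/12)ML² = (1/12)(20.7)(1.00)² = 1.725 kg·m².
The couple gives τ = F·(L/2) + F·(L/2) = F L = (40.0)(1.00) = 40.00 N·m.
Newton's second law for rotation, τ = Iα, gives α = τ/I = 40.00/1.725 = 23.19 rad/s².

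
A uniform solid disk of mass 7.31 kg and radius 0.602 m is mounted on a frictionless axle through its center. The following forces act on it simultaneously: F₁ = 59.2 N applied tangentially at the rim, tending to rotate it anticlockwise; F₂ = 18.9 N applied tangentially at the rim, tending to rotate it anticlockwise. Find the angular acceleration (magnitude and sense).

α ≈ 35.5 rad/s², anticlockwise

I = ½MR² = (1/2)(7.31)(0.602)² = 1.325 kg·m².
Taking anticlockwise as positive: τ₁ = +(59.2)(0.602) = +35.64 N·m; τ₂ = +(18.9)(0.602) = +11.38 N·m.
Net torque τ = 47.02 N·m.
α = τ/I = 47.02/1.325 = 35.49 rad/s².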